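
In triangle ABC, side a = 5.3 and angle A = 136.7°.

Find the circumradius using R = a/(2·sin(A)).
R = a/(2·sin(A)) = 5.3/(2·sin(136.7°))
sin(136.7°) ≈ 0.685818
R ≈ 5.3/(2·0.685818) = 5.3/1.37164 ≈ 3.864

R = 3.864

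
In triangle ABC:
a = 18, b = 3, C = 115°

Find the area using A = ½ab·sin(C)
A = ½·a·b·sin(C) = ½·18·3·sin(115°)
sin(115°) ≈ 0.906308
A ≈ ½·54·0.906308 = 27·0.906308 ≈ 24.4703

Area = 24.47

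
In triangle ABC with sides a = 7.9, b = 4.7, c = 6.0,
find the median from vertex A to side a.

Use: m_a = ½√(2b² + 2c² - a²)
m_a = ½√(2·4.7² + 2·6.0² − 7.9²) = ½√(2·22.09 + 2·36 − 62.41) = ½√(44.18 + 72 − 62.41) = ½√53.77
√53.77 ≈ 7.3328, so m_a ≈ 3.6664

m_a = 3.666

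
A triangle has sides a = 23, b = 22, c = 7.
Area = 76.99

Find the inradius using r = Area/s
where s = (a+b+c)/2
s = (23 + 22 + 7)/2 = 52/2 = 26
r = Area/s = 76.99/26 ≈ 2.96115

r = 2.961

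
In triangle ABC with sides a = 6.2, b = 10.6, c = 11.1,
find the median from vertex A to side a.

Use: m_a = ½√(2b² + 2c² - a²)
m_a = ½√(2·10.6² + 2·11.1² − 6.2²) = ½√(2·112.36 + 2·123.21 − 38.44) = ½√(224.72 + 246.42 − 38.44) = ½√432.7
√432.7 ≈ 20.8014, so m_a ≈ 10.4007

m_a = 10.4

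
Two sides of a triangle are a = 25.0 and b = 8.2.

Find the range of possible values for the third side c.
Triangle inequality: |a − b| < c < a + b
|a − b| = |25.0 − 8.2| = 16.8
a + b = 25.0 + 8.2 = 33.2

16.8 < c < 33.2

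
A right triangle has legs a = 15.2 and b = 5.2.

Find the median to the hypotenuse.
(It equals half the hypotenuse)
Hypotenuse c = √(a² + b²) = √(231.04 + 27.04) = √258.08 ≈ 16.0649
Median to hypotenuse = c/2 ≈ 16.0649/2 ≈ 8.03243

Median = 8.032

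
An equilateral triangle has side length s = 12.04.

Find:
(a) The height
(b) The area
(a) The height splits the triangle into two 30-60-90 halves: h = s·√3/2 = 12.04·1.73205/2 ≈ 20.8539/2 ≈ 10.4269
(b) Area = (√3/4)·s² = (√3/4)·12.04² = (√3/4)·144.9616 ≈ 0.433013·144.9616 ≈ 62.7702

Height = 10.43, Area = 62.77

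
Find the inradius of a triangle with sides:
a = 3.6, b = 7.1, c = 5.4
r = Area/s where s is the semi-perimeter.
s = (3.6 + 7.1 + 5.4)/2 = 16.1/2 = 8.05
Area = √(s(s−a)(s−b)(s−c)) = √(8.05·4.45·0.95·2.65) ≈ √90.1831 ≈ 9.49648
r ≈ 9.49648/8.05 ≈ 1.17969

r = 1.18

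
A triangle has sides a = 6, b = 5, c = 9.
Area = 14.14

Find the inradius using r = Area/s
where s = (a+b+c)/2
s = (6 + 5 + 9)/2 = 20/2 = 10
r = Area/s = 14.14/10 ≈ 1.414

r = 1.414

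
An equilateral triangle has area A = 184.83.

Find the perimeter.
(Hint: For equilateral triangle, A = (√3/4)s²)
A = (√3/4)s²  ⇒  s² = 4A/√3 = 4·184.83/√3 = 739.32/1.73205 ≈ 426.847
s ≈ √426.847 ≈ 20.6603
Perimeter = 3s ≈ 3·20.6603 ≈ 61.9808

Perimeter = 61.98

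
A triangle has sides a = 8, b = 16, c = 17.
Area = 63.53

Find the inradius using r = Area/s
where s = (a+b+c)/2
s = (8 + 16 + 17)/2 = 41/2 = 20.5
r = Area/s = 63.53/20.5 ≈ 3.09902

r = 3.099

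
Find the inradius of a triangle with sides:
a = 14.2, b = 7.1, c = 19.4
r = Area/s where s is the semi-perimeter.
s = (14.2 + 7.1 + 19.4)/2 = 40.7/2 = 20.35
Area = √(s(s−a)(s−b)(s−c)) = √(20.35·6.15·13.25·0.95) ≈ √1575.36 ≈ 39.6908
r ≈ 39.6908/20.35 ≈ 1.95041

r = 1.95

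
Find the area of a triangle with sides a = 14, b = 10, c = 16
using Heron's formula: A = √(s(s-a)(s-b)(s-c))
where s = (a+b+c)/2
s = (14 + 10 + 16)/2 = 40/2 = 20
s − a = 6, s − b = 10, s − c = 4
s(s−a)(s−b)(s−c) = 20·6·10·4 = 4800
Area = √4800 ≈ 69.282

s = 20.0, Area = 69.28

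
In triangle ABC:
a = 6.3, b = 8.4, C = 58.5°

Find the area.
Two sides and the included angle (SAS): A = ½·a·b·sin(C) = ½·6.3·8.4·sin(58.5°)
sin(58.5°) ≈ 0.85264
A ≈ ½·52.92·0.85264 = 26.46·0.85264 ≈ 22.5609

Area = 22.56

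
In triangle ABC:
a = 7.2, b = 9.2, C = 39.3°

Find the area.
Two sides and the included angle (SAS): A = ½·a·b·sin(C) = ½·7.2·9.2·sin(39.3°)
sin(39.3°) ≈ 0.633381
A ≈ ½·66.24·0.633381 = 33.12·0.633381 ≈ 20.9776

Area = 20.98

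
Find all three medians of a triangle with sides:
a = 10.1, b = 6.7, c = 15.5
Median formula: m_a = ½√(2b² + 2c² − a²) (and cyclically). a² = 102.01, b² = 44.89, c² = 240.25.
m_a = ½√(2·44.89 + 2·240.25 − 102.01) = ½√468.27 ≈ ½·21.6395 ≈ 10.8198
m_b = ½√(2·102.01 + 2·240.25 − 44.89) = ½√639.63 ≈ ½·25.2909 ≈ 12.6455
m_c = ½√(2·102.01 + 2·44.89 − 240.25) = ½√53.55 ≈ ½·7.31779 ≈ 3.65889

m_a = 10.82, m_b = 12.65, m_c = 3.659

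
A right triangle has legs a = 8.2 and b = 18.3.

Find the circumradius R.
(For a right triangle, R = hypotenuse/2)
Hypotenuse c = √(a² + b²) = √(67.24 + 334.89) = √402.13 ≈ 20.0532
R = c/2 ≈ 20.0532/2 ≈ 10.0266

R = 10.03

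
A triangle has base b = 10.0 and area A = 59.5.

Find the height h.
A = ½·b·h  ⇒  h = 2A/b = 2·59.5/10.0 = 119/10.0 ≈ 11.9

h = 11.9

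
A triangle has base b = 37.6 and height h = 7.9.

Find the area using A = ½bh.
A = ½·b·h = ½·37.6·7.9 = ½·297.04 = 148.52

Area = 148.52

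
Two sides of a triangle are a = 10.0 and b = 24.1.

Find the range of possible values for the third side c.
Triangle inequality: |a − b| < c < a + b
|a − b| = |10.0 − 24.1| = 14.1
a + b = 10.0 + 24.1 = 34.1

14.1 < c < 34.1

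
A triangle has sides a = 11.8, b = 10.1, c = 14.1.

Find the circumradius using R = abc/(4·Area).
First find the area with Heron's formula.
s = (11.8 + 10.1 + 14.1)/2 = 18
Area = √(s(s−a)(s−b)(s−c)) = √(18·6.2·7.9·3.9) ≈ √3438.4 ≈ 58.6378
abc = 11.8·10.1·14.1 = 1680.438
R = abc/(4·Area) ≈ 1680.438/(4·58.6378) = 1680.438/234.551 ≈ 7.16448

R = 7.164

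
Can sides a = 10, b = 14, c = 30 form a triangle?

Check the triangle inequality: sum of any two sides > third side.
a + b vs c: 10 + 14 = 24 ≤ 30  ✗
a + c vs b: 10 + 30 = 40 > 14  ✓
b + c vs a: 14 + 30 = 44 > 10  ✓

No: 10 + 14 = 24 is not > 30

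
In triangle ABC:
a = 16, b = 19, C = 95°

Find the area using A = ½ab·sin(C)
A = ½·a·b·sin(C) = ½·16·19·sin(95°)
sin(95°) ≈ 0.996195
A ≈ ½·304·0.996195 = 152·0.996195 ≈ 151.422

Area = 151.4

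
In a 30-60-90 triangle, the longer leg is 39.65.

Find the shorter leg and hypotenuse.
In a 30-60-90 triangle the sides are in ratio 1 : √3 : 2, so short leg = long leg/√3 and hypotenuse = 2·(short leg).
Short leg = 39.65/√3 ≈ 39.65/1.73205 ≈ 22.8919
Hypotenuse = 2·22.8919 ≈ 45.7839

Short leg = 22.89, Hypotenuse = 45.78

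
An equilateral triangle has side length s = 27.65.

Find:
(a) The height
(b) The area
(a) The height splits the triangle into two 30-60-90 halves: h = s·√3/2 = 27.65·1.73205/2 ≈ 47.8912/2 ≈ 23.9456
(b) Area = (√3/4)·s² = (√3/4)·27.65² = (√3/4)·764.5225 ≈ 0.433013·764.5225 ≈ 331.048

Height = 23.95, Area = 331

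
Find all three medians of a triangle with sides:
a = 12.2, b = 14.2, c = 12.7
Median formula: m_a = ½√(2b² + 2c² − a²) (and cyclically). a² = 148.84, b² = 201.64, c² = 161.29.
m_a = ½√(2·201.64 + 2·161.29 − 148.84) = ½√577.02 ≈ ½·24.0212 ≈ 12.0106
m_b = ½√(2·148.84 + 2·161.29 − 201.64) = ½√418.62 ≈ ½·20.4602 ≈ 10.2301
m_c = ½√(2·148.84 + 2·201.64 − 161.29) = ½√539.67 ≈ ½·23.2308 ≈ 11.6154

m_a = 12.01, m_b = 10.23, m_c = 11.62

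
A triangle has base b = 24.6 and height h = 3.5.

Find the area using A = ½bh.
A = ½·b·h = ½·24.6·3.5 = ½·86.1 = 43.05

Area = 43.05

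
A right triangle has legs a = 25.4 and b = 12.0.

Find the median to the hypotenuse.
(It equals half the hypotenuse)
Hypotenuse c = √(a² + b²) = √(645.16 + 144) = √789.16 ≈ 28.092
Median to hypotenuse = c/2 ≈ 28.092/2 ≈ 14.046

Median = 14.05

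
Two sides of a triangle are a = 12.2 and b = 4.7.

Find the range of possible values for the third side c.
Triangle inequality: |a − b| < c < a + b
|a − b| = |12.2 − 4.7| = 7.5
a + b = 12.2 + 4.7 = 16.9

7.5 < c < 16.9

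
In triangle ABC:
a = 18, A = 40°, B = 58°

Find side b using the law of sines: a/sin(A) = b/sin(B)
a/sin(A) = b/sin(B)  ⇒  b = a·sin(B)/sin(A) = 18·sin(58°)/sin(40°)
sin(58°) ≈ 0.848048, sin(40°) ≈ 0.642788
b ≈ 18·0.848048/0.642788 ≈ 15.2649/0.642788 ≈ 23.7479

b = 23.75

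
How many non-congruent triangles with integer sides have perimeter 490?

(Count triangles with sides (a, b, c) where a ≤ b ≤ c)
Let a ≤ b ≤ c with a + b + c = 490. The only binding inequality is a + b > c, i.e. 490 − c > c, so c < 490/2; and c ≥ 490/3 since c is the largest side.
So 164 ≤ c ≤ 244. For each c, b runs from ⌈(490 − c)/2⌉ up to c (then a = 490 − b − c satisfies 1 ≤ a ≤ b automatically), giving c − ⌈(490 − c)/2⌉ + 1 choices.
Summing over c: 2 + 3 + 5 + 6 + … + 120 + 122  (81 terms, c = 164, …, 244) = 5002
Check (closed form: nearest integer to p²/48 for even p, (p+3)²/48 for odd p): 490²/48 = 240100/48 ≈ 5002.08 → 5002

5002 triangles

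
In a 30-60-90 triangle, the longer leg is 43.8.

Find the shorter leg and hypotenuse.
In a 30-60-90 triangle the sides are in ratio 1 : √3 : 2, so short leg = long leg/√3 and hypotenuse = 2·(short leg).
Short leg = 43.8/√3 ≈ 43.8/1.73205 ≈ 25.2879
Hypotenuse = 2·25.2879 ≈ 50.5759

Short leg = 25.29, Hypotenuse = 50.58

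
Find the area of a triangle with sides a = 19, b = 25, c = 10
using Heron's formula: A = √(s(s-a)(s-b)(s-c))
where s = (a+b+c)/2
s = (19 + 25 + 10)/2 = 54/2 = 27
s − a = 8, s − b = 2, s − c = 17
s(s−a)(s−b)(s−c) = 27·8·2·17 = 7344
Area = √7344 ≈ 85.6971

s = 27.0, Area = 85.7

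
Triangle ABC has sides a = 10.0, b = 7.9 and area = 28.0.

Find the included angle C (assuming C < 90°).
Area = ½·a·b·sin(C)  ⇒  sin(C) = 2·Area/(a·b) = 2·28.0/(10.0·7.9) = 56/79 ≈ 0.708861
C = arcsin(0.708861) ≈ 45.1423° (taking the acute solution since C < 90°)

C = 45.14°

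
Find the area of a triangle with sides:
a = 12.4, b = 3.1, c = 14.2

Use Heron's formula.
s = (12.4 + 3.1 + 14.2)/2 = 29.7/2 = 14.85
s − a = 2.45, s − b = 11.75, s − c = 0.65
s(s−a)(s−b)(s−c) = 14.85·2.45·11.75·0.65 ≈ 277.871
Area = √277.871 ≈ 16.6695

Area = 16.67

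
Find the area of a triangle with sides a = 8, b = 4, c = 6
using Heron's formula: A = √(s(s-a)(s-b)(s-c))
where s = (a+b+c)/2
s = (8 + 4 + 6)/2 = 18/2 = 9
s − a = 1, s − b = 5, s − c = 3
s(s−a)(s−b)(s−c) = 9·1·5·3 = 135
Area = √135 ≈ 11.619

s = 9.0, Area = 11.62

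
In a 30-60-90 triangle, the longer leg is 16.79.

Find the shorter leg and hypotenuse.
In a 30-60-90 triangle the sides are in ratio 1 : √3 : 2, so short leg = long leg/√3 and hypotenuse = 2·(short leg).
Short leg = 16.79/√3 ≈ 16.79/1.73205 ≈ 9.69371
Hypotenuse = 2·9.69371 ≈ 19.3874

Short leg = 9.694, Hypotenuse = 19.39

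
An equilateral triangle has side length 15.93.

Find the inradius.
r = Area/s with s the semi-perimeter.
Area = (√3/4)·15.93² = (√3/4)·253.7649 ≈ 0.433013·253.7649 ≈ 109.883
s = 3·15.93/2 = 23.895
r ≈ 109.883/23.895 ≈ 4.59859
(Equivalently r = side/(2√3) = 15.93/3.4641 ≈ 4.59859.)

r = 4.599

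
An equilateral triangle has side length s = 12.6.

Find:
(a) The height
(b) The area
(a) The height splits the triangle into two 30-60-90 halves: h = s·√3/2 = 12.6·1.73205/2 ≈ 21.8238/2 ≈ 10.9119
(b) Area = (√3/4)·s² = (√3/4)·12.6² = (√3/4)·158.76 ≈ 0.433013·158.76 ≈ 68.7451

Height = 10.91, Area = 68.75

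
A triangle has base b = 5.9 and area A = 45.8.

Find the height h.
A = ½·b·h  ⇒  h = 2A/b = 2·45.8/5.9 = 91.6/5.9 ≈ 15.5254

h = 15.53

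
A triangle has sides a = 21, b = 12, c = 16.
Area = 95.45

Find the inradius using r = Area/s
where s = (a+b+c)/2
s = (21 + 12 + 16)/2 = 49/2 = 24.5
r = Area/s = 95.45/24.5 ≈ 3.89592

r = 3.896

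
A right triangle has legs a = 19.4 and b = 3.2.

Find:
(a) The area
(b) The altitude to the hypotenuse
(a) The legs are perpendicular, so Area = ½·a·b = ½·19.4·3.2 = ½·62.08 = 31.04
(b) Hypotenuse c = √(a² + b²) = √(376.36 + 10.24) = √386.6 ≈ 19.6621
    Area = ½·c·h_c  ⇒  h_c = 2·Area/c = 62.08/19.6621 ≈ 3.15734

Area = 31.04, h_c = 3.157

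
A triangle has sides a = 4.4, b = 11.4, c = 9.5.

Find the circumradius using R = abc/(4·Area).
First find the area with Heron's formula.
s = (4.4 + 11.4 + 9.5)/2 = 12.65
Area = √(s(s−a)(s−b)(s−c)) = √(12.65·8.25·1.25·3.15) ≈ √410.927 ≈ 20.2713
abc = 4.4·11.4·9.5 = 476.52
R = abc/(4·Area) ≈ 476.52/(4·20.2713) = 476.52/81.0854 ≈ 5.87677

R = 5.877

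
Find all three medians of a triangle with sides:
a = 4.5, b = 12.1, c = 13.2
Median formula: m_a = ½√(2b² + 2c² − a²) (and cyclically). a² = 20.25, b² = 146.41, c² = 174.24.
m_a = ½√(2·146.41 + 2·174.24 − 20.25) = ½√621.05 ≈ ½·24.9209 ≈ 12.4604
m_b = ½√(2·20.25 + 2·174.24 − 146.41) = ½√242.57 ≈ ½·15.5747 ≈ 7.78733
m_c = ½√(2·20.25 + 2·146.41 − 174.24) = ½√159.08 ≈ ½·12.6127 ≈ 6.30635

m_a = 12.46, m_b = 7.787, m_c = 6.306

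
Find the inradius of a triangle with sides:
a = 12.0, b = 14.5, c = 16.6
r = Area/s where s is the semi-perimeter.
s = (12.0 + 14.5 + 16.6)/2 = 43.1/2 = 21.55
Area = √(s(s−a)(s−b)(s−c)) = √(21.55·9.55·7.05·4.95) ≈ √7181.99 ≈ 84.7466
r ≈ 84.7466/21.55 ≈ 3.93256

r = 3.933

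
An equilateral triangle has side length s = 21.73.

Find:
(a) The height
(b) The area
(a) The height splits the triangle into two 30-60-90 halves: h = s·√3/2 = 21.73·1.73205/2 ≈ 37.6375/2 ≈ 18.8187
(b) Area = (√3/4)·s² = (√3/4)·21.73² = (√3/4)·472.1929 ≈ 0.433013·472.1929 ≈ 204.466

Height = 18.82, Area = 204.5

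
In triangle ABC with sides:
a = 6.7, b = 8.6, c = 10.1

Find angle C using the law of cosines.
c² = a² + b² − 2ab·cos(C)  ⇒  cos(C) = (a² + b² − c²)/(2ab)
cos(C) = (6.7² + 8.6² − 10.1²)/(2·6.7·8.6) = (44.89 + 73.96 − 102.01)/115.24 = 16.84/115.24 ≈ 0.14613
C = arccos(0.14613) ≈ 81.5973°

C = 81.6°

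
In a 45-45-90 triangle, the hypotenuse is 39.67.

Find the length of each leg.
In a 45-45-90 triangle hypotenuse = leg·√2, so leg = hypotenuse/√2.
Leg = 39.67/√2 ≈ 39.67/1.41421 ≈ 28.0509

Each leg = 28.05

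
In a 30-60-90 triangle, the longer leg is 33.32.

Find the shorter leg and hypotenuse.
In a 30-60-90 triangle the sides are in ratio 1 : √3 : 2, so short leg = long leg/√3 and hypotenuse = 2·(short leg).
Short leg = 33.32/√3 ≈ 33.32/1.73205 ≈ 19.2373
Hypotenuse = 2·19.2373 ≈ 38.4746

Short leg = 19.24, Hypotenuse = 38.47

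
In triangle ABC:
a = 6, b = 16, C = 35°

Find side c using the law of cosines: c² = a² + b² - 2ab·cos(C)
c² = 6² + 16² − 2·6·16·cos(35°)
cos(35°) ≈ 0.819152
c² ≈ 36 + 256 − 192·(0.819152) ≈ 292 − 157.277 ≈ 134.723
c ≈ √134.723 ≈ 11.607

c = 11.61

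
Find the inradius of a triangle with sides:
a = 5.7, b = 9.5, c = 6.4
r = Area/s where s is the semi-perimeter.
s = (5.7 + 9.5 + 6.4)/2 = 21.6/2 = 10.8
Area = √(s(s−a)(s−b)(s−c)) = √(10.8·5.1·1.3·4.4) ≈ √315.058 ≈ 17.7499
r ≈ 17.7499/10.8 ≈ 1.64351

r = 1.644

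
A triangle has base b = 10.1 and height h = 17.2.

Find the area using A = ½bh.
A = ½·b·h = ½·10.1·17.2 = ½·173.72 = 86.86

Area = 86.86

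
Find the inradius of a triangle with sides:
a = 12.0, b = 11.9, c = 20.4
r = Area/s where s is the semi-perimeter.
s = (12.0 + 11.9 + 20.4)/2 = 44.3/2 = 22.15
Area = √(s(s−a)(s−b)(s−c)) = √(22.15·10.15·10.25·1.75) ≈ √4032.75 ≈ 63.504
r ≈ 63.504/22.15 ≈ 2.867

r = 2.867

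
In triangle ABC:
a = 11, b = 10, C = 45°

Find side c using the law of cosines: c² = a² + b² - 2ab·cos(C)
c² = 11² + 10² − 2·11·10·cos(45°)
cos(45°) ≈ 0.707107
c² ≈ 121 + 100 − 220·(0.707107) ≈ 221 − 155.563 ≈ 65.4365
c ≈ √65.4365 ≈ 8.08928

c = 8.089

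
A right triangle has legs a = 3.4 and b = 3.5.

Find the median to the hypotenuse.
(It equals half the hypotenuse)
Hypotenuse c = √(a² + b²) = √(11.56 + 12.25) = √23.81 ≈ 4.87955
Median to hypotenuse = c/2 ≈ 4.87955/2 ≈ 2.43977

Median = 2.44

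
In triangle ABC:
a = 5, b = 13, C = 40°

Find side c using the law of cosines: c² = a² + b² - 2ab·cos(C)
c² = 5² + 13² − 2·5·13·cos(40°)
cos(40°) ≈ 0.766044
c² ≈ 25 + 169 − 130·(0.766044) ≈ 194 − 99.5858 ≈ 94.4142
c ≈ √94.4142 ≈ 9.7167

c = 9.717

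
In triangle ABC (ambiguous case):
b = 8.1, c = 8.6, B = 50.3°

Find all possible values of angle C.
b/sin(B) = c/sin(C)  ⇒  sin(C) = c·sin(B)/b = 8.6·sin(50.3°)/8.1
sin(50.3°) ≈ 0.7694
sin(C) ≈ 8.6·0.7694/8.1 ≈ 6.61684/8.1 ≈ 0.816893
Candidate 1: C₁ = arcsin(0.816893) ≈ 54.775°  →  A = 180° − 50.3° − 54.775° ≈ 74.925° > 0, valid
Candidate 2: C₂ = 180° − C₁ ≈ 125.225°  →  A = 180° − 50.3° − 125.225° ≈ 4.475° > 0, valid

C = 54.78° or C = 125.2° (two solutions)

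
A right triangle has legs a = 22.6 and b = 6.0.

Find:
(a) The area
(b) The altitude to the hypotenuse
(a) The legs are perpendicular, so Area = ½·a·b = ½·22.6·6.0 = ½·135.6 = 67.8
(b) Hypotenuse c = √(a² + b²) = √(510.76 + 36) = √546.76 ≈ 23.3829
    Area = ½·c·h_c  ⇒  h_c = 2·Area/c = 135.6/23.3829 ≈ 5.79911

Area = 67.8, h_c = 5.799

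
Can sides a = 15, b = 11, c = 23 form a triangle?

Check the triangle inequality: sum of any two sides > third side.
a + b vs c: 15 + 11 = 26 > 23  ✓
a + c vs b: 15 + 23 = 38 > 11  ✓
b + c vs a: 11 + 23 = 34 > 15  ✓

Yes, triangle inequality satisfied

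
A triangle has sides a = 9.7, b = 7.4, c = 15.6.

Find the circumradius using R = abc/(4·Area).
First find the area with Heron's formula.
s = (9.7 + 7.4 + 15.6)/2 = 16.35
Area = √(s(s−a)(s−b)(s−c)) = √(16.35·6.65·8.95·0.75) ≈ √729.833 ≈ 27.0154
abc = 9.7·7.4·15.6 = 1119.768
R = abc/(4·Area) ≈ 1119.768/(4·27.0154) = 1119.768/108.062 ≈ 10.3623

R = 10.36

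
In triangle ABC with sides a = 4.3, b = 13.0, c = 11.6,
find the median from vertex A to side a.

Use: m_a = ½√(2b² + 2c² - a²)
m_a = ½√(2·13.0² + 2·11.6² − 4.3²) = ½√(2·169 + 2·134.56 − 18.49) = ½√(338 + 269.12 − 18.49) = ½√588.63
√588.63 ≈ 24.2617, so m_a ≈ 12.1308

m_a = 12.13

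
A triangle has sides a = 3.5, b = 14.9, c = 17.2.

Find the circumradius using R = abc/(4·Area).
First find the area with Heron's formula.
s = (3.5 + 14.9 + 17.2)/2 = 17.8
Area = √(s(s−a)(s−b)(s−c)) = √(17.8·14.3·2.9·0.6) ≈ √442.9 ≈ 21.0452
abc = 3.5·14.9·17.2 = 896.98
R = abc/(4·Area) ≈ 896.98/(4·21.0452) = 896.98/84.1807 ≈ 10.6554

R = 10.66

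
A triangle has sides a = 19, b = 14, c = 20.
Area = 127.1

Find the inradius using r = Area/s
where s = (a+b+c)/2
s = (19 + 14 + 20)/2 = 53/2 = 26.5
r = Area/s = 127.1/26.5 ≈ 4.79623

r = 4.796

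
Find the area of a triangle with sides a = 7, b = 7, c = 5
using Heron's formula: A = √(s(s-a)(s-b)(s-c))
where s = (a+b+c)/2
s = (7 + 7 + 5)/2 = 19/2 = 9.5
s − a = 2.5, s − b = 2.5, s − c = 4.5
s(s−a)(s−b)(s−c) = 9.5·2.5·2.5·4.5 = 267.1875
Area = √267.1875 ≈ 16.3459

s = 9.5, Area = 16.35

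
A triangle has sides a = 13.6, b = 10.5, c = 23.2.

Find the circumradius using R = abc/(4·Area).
First find the area with Heron's formula.
s = (13.6 + 10.5 + 23.2)/2 = 23.65
Area = √(s(s−a)(s−b)(s−c)) = √(23.65·10.05·13.15·0.45) ≈ √1406.49 ≈ 37.5031
abc = 13.6·10.5·23.2 = 3312.96
R = abc/(4·Area) ≈ 3312.96/(4·37.5031) = 3312.96/150.013 ≈ 22.0845

R = 22.08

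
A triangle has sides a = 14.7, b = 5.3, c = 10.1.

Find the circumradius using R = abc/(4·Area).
First find the area with Heron's formula.
s = (14.7 + 5.3 + 10.1)/2 = 15.05
Area = √(s(s−a)(s−b)(s−c)) = √(15.05·0.35·9.75·4.95) ≈ √254.223 ≈ 15.9444
abc = 14.7·5.3·10.1 = 786.891
R = abc/(4·Area) ≈ 786.891/(4·15.9444) = 786.891/63.7775 ≈ 12.3381

R = 12.34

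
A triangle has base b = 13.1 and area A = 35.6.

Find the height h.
A = ½·b·h  ⇒  h = 2A/b = 2·35.6/13.1 = 71.2/13.1 ≈ 5.43511

h = 5.435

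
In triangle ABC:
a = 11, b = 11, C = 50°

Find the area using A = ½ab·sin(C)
A = ½·a·b·sin(C) = ½·11·11·sin(50°)
sin(50°) ≈ 0.766044
A ≈ ½·121·0.766044 = 60.5·0.766044 ≈ 46.3457

Area = 46.35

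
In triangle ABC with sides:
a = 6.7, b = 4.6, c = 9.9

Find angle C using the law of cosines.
c² = a² + b² − 2ab·cos(C)  ⇒  cos(C) = (a² + b² − c²)/(2ab)
cos(C) = (6.7² + 4.6² − 9.9²)/(2·6.7·4.6) = (44.89 + 21.16 − 98.01)/61.64 = -31.96/61.64 ≈ -0.518494
C = arccos(-0.518494) ≈ 121.231°

C = 121.2°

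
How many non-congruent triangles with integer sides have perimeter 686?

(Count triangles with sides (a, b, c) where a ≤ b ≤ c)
Let a ≤ b ≤ c with a + b + c = 686. The only binding inequality is a + b > c, i.e. 686 − c > c, so c < 686/2; and c ≥ 686/3 since c is the largest side.
So 229 ≤ c ≤ 342. For each c, b runs from ⌈(686 − c)/2⌉ up to c (then a = 686 − b − c satisfies 1 ≤ a ≤ b automatically), giving c − ⌈(686 − c)/2⌉ + 1 choices.
Summing over c: 1 + 3 + 4 + 6 + … + 169 + 171  (114 terms, c = 229, …, 342) = 9804
Check (closed form: nearest integer to p²/48 for even p, (p+3)²/48 for odd p): 686²/48 = 470596/48 ≈ 9804.08 → 9804

9804 triangles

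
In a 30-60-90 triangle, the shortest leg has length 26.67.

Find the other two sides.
In a 30-60-90 triangle the sides are in ratio 1 : √3 : 2 (short leg : long leg : hypotenuse).
Long leg = 26.67·√3 ≈ 26.67·1.73205 ≈ 46.1938
Hypotenuse = 2·26.67 = 53.34

Long leg = 26.67√3 = 46.19, Hypotenuse = 53.34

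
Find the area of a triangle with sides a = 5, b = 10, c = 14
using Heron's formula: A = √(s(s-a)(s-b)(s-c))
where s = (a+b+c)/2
s = (5 + 10 + 14)/2 = 29/2 = 14.5
s − a = 9.5, s − b = 4.5, s − c = 0.5
s(s−a)(s−b)(s−c) = 14.5·9.5·4.5·0.5 = 309.9375
Area = √309.9375 ≈ 17.605

s = 14.5, Area = 17.61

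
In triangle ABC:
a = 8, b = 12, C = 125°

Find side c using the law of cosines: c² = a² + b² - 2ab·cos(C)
c² = 8² + 12² − 2·8·12·cos(125°)
cos(125°) ≈ -0.573576
c² ≈ 64 + 144 − 192·(-0.573576) ≈ 208 + 110.127 ≈ 318.127
c ≈ √318.127 ≈ 17.8361

c = 17.84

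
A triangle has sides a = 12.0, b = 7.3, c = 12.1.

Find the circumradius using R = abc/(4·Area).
First find the area with Heron's formula.
s = (12.0 + 7.3 + 12.1)/2 = 15.7
Area = √(s(s−a)(s−b)(s−c)) = √(15.7·3.7·8.4·3.6) ≈ √1756.64 ≈ 41.9123
abc = 12.0·7.3·12.1 = 1059.96
R = abc/(4·Area) ≈ 1059.96/(4·41.9123) = 1059.96/167.649 ≈ 6.32249

R = 6.322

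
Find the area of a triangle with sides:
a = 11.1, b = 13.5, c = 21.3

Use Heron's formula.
s = (11.1 + 13.5 + 21.3)/2 = 45.9/2 = 22.95
s − a = 11.85, s − b = 9.45, s − c = 1.65
s(s−a)(s−b)(s−c) = 22.95·11.85·9.45·1.65 ≈ 4240.5
Area = √4240.5 ≈ 65.1191

Area = 65.12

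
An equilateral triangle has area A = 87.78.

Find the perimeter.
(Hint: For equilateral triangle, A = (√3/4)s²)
A = (√3/4)s²  ⇒  s² = 4A/√3 = 4·87.78/√3 = 351.12/1.73205 ≈ 202.719
s ≈ √202.719 ≈ 14.238
Perimeter = 3s ≈ 3·14.238 ≈ 42.7139

Perimeter = 42.71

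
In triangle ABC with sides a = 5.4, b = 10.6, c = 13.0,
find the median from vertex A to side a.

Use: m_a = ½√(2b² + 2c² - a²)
m_a = ½√(2·10.6² + 2·13.0² − 5.4²) = ½√(2·112.36 + 2·169 − 29.16) = ½√(224.72 + 338 − 29.16) = ½√533.56
√533.56 ≈ 23.0989, so m_a ≈ 11.5495

m_a = 11.55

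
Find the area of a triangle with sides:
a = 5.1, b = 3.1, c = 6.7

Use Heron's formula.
s = (5.1 + 3.1 + 6.7)/2 = 14.9/2 = 7.45
s − a = 2.35, s − b = 4.35, s − c = 0.75
s(s−a)(s−b)(s−c) = 7.45·2.35·4.35·0.75 ≈ 57.1182
Area = √57.1182 ≈ 7.55766

Area = 7.558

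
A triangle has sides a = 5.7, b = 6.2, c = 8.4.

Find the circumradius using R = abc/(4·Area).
First find the area with Heron's formula.
s = (5.7 + 6.2 + 8.4)/2 = 10.15
Area = √(s(s−a)(s−b)(s−c)) = √(10.15·4.45·3.95·1.75) ≈ √312.22 ≈ 17.6698
abc = 5.7·6.2·8.4 = 296.856
R = abc/(4·Area) ≈ 296.856/(4·17.6698) = 296.856/70.679 ≈ 4.20006

R = 4.2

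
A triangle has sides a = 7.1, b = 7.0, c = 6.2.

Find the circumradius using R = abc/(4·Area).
First find the area with Heron's formula.
s = (7.1 + 7.0 + 6.2)/2 = 10.15
Area = √(s(s−a)(s−b)(s−c)) = √(10.15·3.05·3.15·3.95) ≈ √385.189 ≈ 19.6262
abc = 7.1·7.0·6.2 = 308.14
R = abc/(4·Area) ≈ 308.14/(4·19.6262) = 308.14/78.5049 ≈ 3.92511

R = 3.925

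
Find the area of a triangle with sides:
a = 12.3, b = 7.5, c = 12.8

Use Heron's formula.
s = (12.3 + 7.5 + 12.8)/2 = 32.6/2 = 16.3
s − a = 4, s − b = 8.8, s − c = 3.5
s(s−a)(s−b)(s−c) = 16.3·4·8.8·3.5 ≈ 2008.16
Area = √2008.16 ≈ 44.8125

Area = 44.81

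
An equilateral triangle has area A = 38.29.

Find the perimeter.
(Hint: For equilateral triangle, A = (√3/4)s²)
A = (√3/4)s²  ⇒  s² = 4A/√3 = 4·38.29/√3 = 153.16/1.73205 ≈ 88.427
s ≈ √88.427 ≈ 9.40356
Perimeter = 3s ≈ 3·9.40356 ≈ 28.2107

Perimeter = 28.21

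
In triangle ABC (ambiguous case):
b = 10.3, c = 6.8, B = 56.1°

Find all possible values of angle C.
b/sin(B) = c/sin(C)  ⇒  sin(C) = c·sin(B)/b = 6.8·sin(56.1°)/10.3
sin(56.1°) ≈ 0.830012
sin(C) ≈ 6.8·0.830012/10.3 ≈ 5.64408/10.3 ≈ 0.547969
Candidate 1: C₁ = arcsin(0.547969) ≈ 33.2278°  →  A = 180° − 56.1° − 33.2278° ≈ 90.6722° > 0, valid
Candidate 2: C₂ = 180° − C₁ ≈ 146.772°  →  A = 180° − 56.1° − 146.772° ≈ -22.8722° ≤ 0, not a valid triangle

C = 33.23° (one solution)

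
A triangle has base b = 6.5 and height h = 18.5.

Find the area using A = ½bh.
A = ½·b·h = ½·6.5·18.5 = ½·120.25 = 60.125

Area = 60.125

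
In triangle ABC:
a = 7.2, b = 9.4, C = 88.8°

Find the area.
Two sides and the included angle (SAS): A = ½·a·b·sin(C) = ½·7.2·9.4·sin(88.8°)
sin(88.8°) ≈ 0.999781
A ≈ ½·67.68·0.999781 = 33.84·0.999781 ≈ 33.8326

Area = 33.83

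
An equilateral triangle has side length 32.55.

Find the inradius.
r = Area/s with s the semi-perimeter.
Area = (√3/4)·32.55² = (√3/4)·1059.5025 ≈ 0.433013·1059.5025 ≈ 458.778
s = 3·32.55/2 = 48.825
r ≈ 458.778/48.825 ≈ 9.39638
(Equivalently r = side/(2√3) = 32.55/3.4641 ≈ 9.39638.)

r = 9.396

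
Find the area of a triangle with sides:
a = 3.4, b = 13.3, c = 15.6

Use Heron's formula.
s = (3.4 + 13.3 + 15.6)/2 = 32.3/2 = 16.15
s − a = 12.75, s − b = 2.85, s − c = 0.55
s(s−a)(s−b)(s−c) = 16.15·12.75·2.85·0.55 ≈ 322.768
Area = √322.768 ≈ 17.9657

Area = 17.97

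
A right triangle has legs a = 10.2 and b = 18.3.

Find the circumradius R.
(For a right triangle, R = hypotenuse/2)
Hypotenuse c = √(a² + b²) = √(104.04 + 334.89) = √438.93 ≈ 20.9507
R = c/2 ≈ 20.9507/2 ≈ 10.4753

R = 10.48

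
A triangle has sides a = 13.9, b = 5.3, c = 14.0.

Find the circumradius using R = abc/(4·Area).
First find the area with Heron's formula.
s = (13.9 + 5.3 + 14.0)/2 = 16.6
Area = √(s(s−a)(s−b)(s−c)) = √(16.6·2.7·11.3·2.6) ≈ √1316.81 ≈ 36.2879
abc = 13.9·5.3·14.0 = 1031.38
R = abc/(4·Area) ≈ 1031.38/(4·36.2879) = 1031.38/145.152 ≈ 7.10554

R = 7.106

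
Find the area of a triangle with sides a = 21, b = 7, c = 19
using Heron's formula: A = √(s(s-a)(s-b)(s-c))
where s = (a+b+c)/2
s = (21 + 7 + 19)/2 = 47/2 = 23.5
s − a = 2.5, s − b = 16.5, s − c = 4.5
s(s−a)(s−b)(s−c) = 23.5·2.5·16.5·4.5 = 4362.1875
Area = √4362.1875 ≈ 66.0469

s = 23.5, Area = 66.05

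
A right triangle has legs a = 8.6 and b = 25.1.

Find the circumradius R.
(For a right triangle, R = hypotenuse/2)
Hypotenuse c = √(a² + b²) = √(73.96 + 630.01) = √703.97 ≈ 26.5324
R = c/2 ≈ 26.5324/2 ≈ 13.2662

R = 13.27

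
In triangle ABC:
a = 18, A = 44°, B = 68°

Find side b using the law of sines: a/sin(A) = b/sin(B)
a/sin(A) = b/sin(B)  ⇒  b = a·sin(B)/sin(A) = 18·sin(68°)/sin(44°)
sin(68°) ≈ 0.927184, sin(44°) ≈ 0.694658
b ≈ 18·0.927184/0.694658 ≈ 16.6893/0.694658 ≈ 24.0252

b = 24.03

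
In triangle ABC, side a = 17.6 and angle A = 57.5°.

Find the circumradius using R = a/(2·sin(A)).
R = a/(2·sin(A)) = 17.6/(2·sin(57.5°))
sin(57.5°) ≈ 0.843391
R ≈ 17.6/(2·0.843391) = 17.6/1.68678 ≈ 10.4341

R = 10.43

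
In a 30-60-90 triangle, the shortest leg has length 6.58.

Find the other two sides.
In a 30-60-90 triangle the sides are in ratio 1 : √3 : 2 (short leg : long leg : hypotenuse).
Long leg = 6.58·√3 ≈ 6.58·1.73205 ≈ 11.3969
Hypotenuse = 2·6.58 = 13.16

Long leg = 6.58√3 = 11.4, Hypotenuse = 13.16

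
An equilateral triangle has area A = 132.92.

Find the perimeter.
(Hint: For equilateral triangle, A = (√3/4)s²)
A = (√3/4)s²  ⇒  s² = 4A/√3 = 4·132.92/√3 = 531.68/1.73205 ≈ 306.966
s ≈ √306.966 ≈ 17.5204
Perimeter = 3s ≈ 3·17.5204 ≈ 52.5613

Perimeter = 52.56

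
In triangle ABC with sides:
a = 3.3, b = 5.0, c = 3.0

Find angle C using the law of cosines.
c² = a² + b² − 2ab·cos(C)  ⇒  cos(C) = (a² + b² − c²)/(2ab)
cos(C) = (3.3² + 5.0² − 3.0²)/(2·3.3·5.0) = (10.89 + 25 − 9)/33 = 26.89/33 ≈ 0.814848
C = arccos(0.814848) ≈ 35.4276°

C = 35.43°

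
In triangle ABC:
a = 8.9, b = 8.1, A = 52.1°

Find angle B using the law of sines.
a/sin(A) = b/sin(B)  ⇒  sin(B) = b·sin(A)/a = 8.1·sin(52.1°)/8.9
sin(52.1°) ≈ 0.789084
sin(B) ≈ 8.1·0.789084/8.9 ≈ 6.39158/8.9 ≈ 0.718155
B = arcsin(0.718155) ≈ 45.9024°
(Since b ≤ a we need B ≤ A, so the obtuse alternative 180° − 45.9024° ≈ 134.098° is rejected.)

B = 45.9°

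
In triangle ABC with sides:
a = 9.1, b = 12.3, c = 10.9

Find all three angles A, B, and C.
Law of cosines for each angle (a² = 82.81, b² = 151.29, c² = 118.81):
cos(A) = (b² + c² − a²)/(2bc) = (151.29 + 118.81 − 82.81)/(2·12.3·10.9) = 187.29/268.14 ≈ 0.698478  ⇒  A ≈ 45.6949°
cos(B) = (a² + c² − b²)/(2ac) = (82.81 + 118.81 − 151.29)/(2·9.1·10.9) = 50.33/198.38 ≈ 0.253705  ⇒  B ≈ 75.3031°
cos(C) = (a² + b² − c²)/(2ab) = (82.81 + 151.29 − 118.81)/(2·9.1·12.3) = 115.29/223.86 ≈ 0.515009  ⇒  C ≈ 59.0019°
Check: A + B + C ≈ 180°

A = 45.69°, B = 75.3°, C = 59°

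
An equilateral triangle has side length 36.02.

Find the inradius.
r = Area/s with s the semi-perimeter.
Area = (√3/4)·36.02² = (√3/4)·1297.4404 ≈ 0.433013·1297.4404 ≈ 561.808
s = 3·36.02/2 = 54.03
r ≈ 561.808/54.03 ≈ 10.3981
(Equivalently r = side/(2√3) = 36.02/3.4641 ≈ 10.3981.)

r = 10.4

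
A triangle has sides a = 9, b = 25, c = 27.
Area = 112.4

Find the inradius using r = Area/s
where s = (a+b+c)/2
s = (9 + 25 + 27)/2 = 61/2 = 30.5
r = Area/s = 112.4/30.5 ≈ 3.68525

r = 3.685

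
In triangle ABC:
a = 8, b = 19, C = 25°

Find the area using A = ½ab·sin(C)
A = ½·a·b·sin(C) = ½·8·19·sin(25°)
sin(25°) ≈ 0.422618
A ≈ ½·152·0.422618 = 76·0.422618 ≈ 32.119

Area = 32.12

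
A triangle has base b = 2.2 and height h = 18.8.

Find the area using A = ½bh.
A = ½·b·h = ½·2.2·18.8 = ½·41.36 = 20.68

Area = 20.68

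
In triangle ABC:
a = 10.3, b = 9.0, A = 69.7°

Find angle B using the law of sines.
a/sin(A) = b/sin(B)  ⇒  sin(B) = b·sin(A)/a = 9.0·sin(69.7°)/10.3
sin(69.7°) ≈ 0.937889
sin(B) ≈ 9.0·0.937889/10.3 ≈ 8.441/10.3 ≈ 0.819515
B = arcsin(0.819515) ≈ 55.0362°
(Since b ≤ a we need B ≤ A, so the obtuse alternative 180° − 55.0362° ≈ 124.964° is rejected.)

B = 55.04°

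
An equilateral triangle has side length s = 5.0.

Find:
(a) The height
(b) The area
(a) The height splits the triangle into two 30-60-90 halves: h = s·√3/2 = 5.0·1.73205/2 ≈ 8.66025/2 ≈ 4.33013
(b) Area = (√3/4)·s² = (√3/4)·5.0² = (√3/4)·25 ≈ 0.433013·25 ≈ 10.8253

Height = 4.33, Area = 10.83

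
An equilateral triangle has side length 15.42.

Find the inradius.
r = Area/s with s the semi-perimeter.
Area = (√3/4)·15.42² = (√3/4)·237.7764 ≈ 0.433013·237.7764 ≈ 102.96
s = 3·15.42/2 = 23.13
r ≈ 102.96/23.13 ≈ 4.45137
(Equivalently r = side/(2√3) = 15.42/3.4641 ≈ 4.45137.)

r = 4.451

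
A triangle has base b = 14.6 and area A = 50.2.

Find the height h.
A = ½·b·h  ⇒  h = 2A/b = 2·50.2/14.6 = 100.4/14.6 ≈ 6.87671

h = 6.877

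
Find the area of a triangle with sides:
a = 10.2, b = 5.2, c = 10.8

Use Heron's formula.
s = (10.2 + 5.2 + 10.8)/2 = 26.2/2 = 13.1
s − a = 2.9, s − b = 7.9, s − c = 2.3
s(s−a)(s−b)(s−c) = 13.1·2.9·7.9·2.3 ≈ 690.278
Area = √690.278 ≈ 26.2731

Area = 26.27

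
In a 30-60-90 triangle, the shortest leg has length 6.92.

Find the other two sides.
In a 30-60-90 triangle the sides are in ratio 1 : √3 : 2 (short leg : long leg : hypotenuse).
Long leg = 6.92·√3 ≈ 6.92·1.73205 ≈ 11.9858
Hypotenuse = 2·6.92 = 13.84

Long leg = 6.92√3 = 11.99, Hypotenuse = 13.84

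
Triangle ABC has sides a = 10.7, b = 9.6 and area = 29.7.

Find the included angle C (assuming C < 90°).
Area = ½·a·b·sin(C)  ⇒  sin(C) = 2·Area/(a·b) = 2·29.7/(10.7·9.6) = 59.4/102.72 ≈ 0.578271
C = arcsin(0.578271) ≈ 35.329° (taking the acute solution since C < 90°)

C = 35.33°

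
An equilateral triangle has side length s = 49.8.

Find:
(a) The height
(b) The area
(a) The height splits the triangle into two 30-60-90 halves: h = s·√3/2 = 49.8·1.73205/2 ≈ 86.2561/2 ≈ 43.1281
(b) Area = (√3/4)·s² = (√3/4)·49.8² = (√3/4)·2480.04 ≈ 0.433013·2480.04 ≈ 1073.89

Height = 43.13, Area = 1074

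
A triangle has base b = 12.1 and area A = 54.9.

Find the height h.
A = ½·b·h  ⇒  h = 2A/b = 2·54.9/12.1 = 109.8/12.1 ≈ 9.07438

h = 9.074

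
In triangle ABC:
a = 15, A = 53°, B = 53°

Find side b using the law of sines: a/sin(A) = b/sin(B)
a/sin(A) = b/sin(B)  ⇒  b = a·sin(B)/sin(A) = 15·sin(53°)/sin(53°)
sin(53°) ≈ 0.798636, sin(53°) ≈ 0.798636
b ≈ 15·0.798636/0.798636 ≈ 11.9795/0.798636 ≈ 15

b = 15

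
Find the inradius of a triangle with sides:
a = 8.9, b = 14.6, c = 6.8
r = Area/s where s is the semi-perimeter.
s = (8.9 + 14.6 + 6.8)/2 = 30.3/2 = 15.15
Area = √(s(s−a)(s−b)(s−c)) = √(15.15·6.25·0.55·8.35) ≈ √434.852 ≈ 20.8531
r ≈ 20.8531/15.15 ≈ 1.37644

r = 1.376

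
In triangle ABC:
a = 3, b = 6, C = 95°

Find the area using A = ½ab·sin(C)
A = ½·a·b·sin(C) = ½·3·6·sin(95°)
sin(95°) ≈ 0.996195
A ≈ ½·18·0.996195 = 9·0.996195 ≈ 8.96575

Area = 8.966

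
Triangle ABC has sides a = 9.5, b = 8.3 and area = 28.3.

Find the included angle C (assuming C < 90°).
Area = ½·a·b·sin(C)  ⇒  sin(C) = 2·Area/(a·b) = 2·28.3/(9.5·8.3) = 56.6/78.85 ≈ 0.717819
C = arcsin(0.717819) ≈ 45.8747° (taking the acute solution since C < 90°)

C = 45.87°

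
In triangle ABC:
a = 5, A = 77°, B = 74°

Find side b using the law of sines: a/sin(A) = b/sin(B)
a/sin(A) = b/sin(B)  ⇒  b = a·sin(B)/sin(A) = 5·sin(74°)/sin(77°)
sin(74°) ≈ 0.961262, sin(77°) ≈ 0.97437
b ≈ 5·0.961262/0.97437 ≈ 4.80631/0.97437 ≈ 4.93273

b = 4.933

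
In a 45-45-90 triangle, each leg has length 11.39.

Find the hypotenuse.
In a 45-45-90 triangle the sides are in ratio 1 : 1 : √2, so hypotenuse = leg·√2.
Hypotenuse = 11.39·√2 ≈ 11.39·1.41421 ≈ 16.1079

Hypotenuse = 11.39√2 = 16.11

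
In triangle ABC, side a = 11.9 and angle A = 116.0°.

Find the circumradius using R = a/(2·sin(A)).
R = a/(2·sin(A)) = 11.9/(2·sin(116.0°))
sin(116.0°) ≈ 0.898794
R ≈ 11.9/(2·0.898794) = 11.9/1.79759 ≈ 6.61998

R = 6.62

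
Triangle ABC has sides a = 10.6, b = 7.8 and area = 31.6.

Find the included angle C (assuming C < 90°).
Area = ½·a·b·sin(C)  ⇒  sin(C) = 2·Area/(a·b) = 2·31.6/(10.6·7.8) = 63.2/82.68 ≈ 0.764393
C = arcsin(0.764393) ≈ 49.853° (taking the acute solution since C < 90°)

C = 49.85°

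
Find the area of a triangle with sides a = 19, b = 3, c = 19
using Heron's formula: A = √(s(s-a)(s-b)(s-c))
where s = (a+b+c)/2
s = (19 + 3 + 19)/2 = 41/2 = 20.5
s − a = 1.5, s − b = 17.5, s − c = 1.5
s(s−a)(s−b)(s−c) = 20.5·1.5·17.5·1.5 = 807.1875
Area = √807.1875 ≈ 28.411

s = 20.5, Area = 28.41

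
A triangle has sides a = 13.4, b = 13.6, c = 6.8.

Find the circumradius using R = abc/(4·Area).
First find the area with Heron's formula.
s = (13.4 + 13.6 + 6.8)/2 = 16.9
Area = √(s(s−a)(s−b)(s−c)) = √(16.9·3.5·3.3·10.1) ≈ √1971.47 ≈ 44.4012
abc = 13.4·13.6·6.8 = 1239.232
R = abc/(4·Area) ≈ 1239.232/(4·44.4012) = 1239.232/177.605 ≈ 6.97746

R = 6.977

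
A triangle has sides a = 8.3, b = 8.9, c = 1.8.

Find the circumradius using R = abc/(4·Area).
First find the area with Heron's formula.
s = (8.3 + 8.9 + 1.8)/2 = 9.5
Area = √(s(s−a)(s−b)(s−c)) = √(9.5·1.2·0.6·7.7) ≈ √52.668 ≈ 7.25727
abc = 8.3·8.9·1.8 = 132.966
R = abc/(4·Area) ≈ 132.966/(4·7.25727) = 132.966/29.0291 ≈ 4.58044

R = 4.58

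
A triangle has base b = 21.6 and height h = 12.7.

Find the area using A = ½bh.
A = ½·b·h = ½·21.6·12.7 = ½·274.32 = 137.16

Area = 137.16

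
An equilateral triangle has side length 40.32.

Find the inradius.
r = Area/s with s the semi-perimeter.
Area = (√3/4)·40.32² = (√3/4)·1625.7024 ≈ 0.433013·1625.7024 ≈ 703.95
s = 3·40.32/2 = 60.48
r ≈ 703.95/60.48 ≈ 11.6394
(Equivalently r = side/(2√3) = 40.32/3.4641 ≈ 11.6394.)

r = 11.64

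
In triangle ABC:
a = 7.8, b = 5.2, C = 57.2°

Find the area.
Two sides and the included angle (SAS): A = ½·a·b·sin(C) = ½·7.8·5.2·sin(57.2°)
sin(57.2°) ≈ 0.840567
A ≈ ½·40.56·0.840567 = 20.28·0.840567 ≈ 17.0467

Area = 17.05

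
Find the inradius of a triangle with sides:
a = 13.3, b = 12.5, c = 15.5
r = Area/s where s is the semi-perimeter.
s = (13.3 + 12.5 + 15.5)/2 = 41.3/2 = 20.65
Area = √(s(s−a)(s−b)(s−c)) = √(20.65·7.35·8.15·5.15) ≈ √6370.48 ≈ 79.8153
r ≈ 79.8153/20.65 ≈ 3.86515

r = 3.865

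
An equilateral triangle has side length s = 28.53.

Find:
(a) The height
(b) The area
(a) The height splits the triangle into two 30-60-90 halves: h = s·√3/2 = 28.53·1.73205/2 ≈ 49.4154/2 ≈ 24.7077
(b) Area = (√3/4)·s² = (√3/4)·28.53² = (√3/4)·813.9609 ≈ 0.433013·813.9609 ≈ 352.455

Height = 24.71, Area = 352.5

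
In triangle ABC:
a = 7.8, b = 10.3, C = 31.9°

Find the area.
Two sides and the included angle (SAS): A = ½·a·b·sin(C) = ½·7.8·10.3·sin(31.9°)
sin(31.9°) ≈ 0.528438
A ≈ ½·80.34·0.528438 = 40.17·0.528438 ≈ 21.2274

Area = 21.23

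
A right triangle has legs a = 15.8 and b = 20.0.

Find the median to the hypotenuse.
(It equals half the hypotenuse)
Hypotenuse c = √(a² + b²) = √(249.64 + 400) = √649.64 ≈ 25.488
Median to hypotenuse = c/2 ≈ 25.488/2 ≈ 12.744

Median = 12.74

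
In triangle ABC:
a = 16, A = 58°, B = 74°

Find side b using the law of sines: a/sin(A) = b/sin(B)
a/sin(A) = b/sin(B)  ⇒  b = a·sin(B)/sin(A) = 16·sin(74°)/sin(58°)
sin(74°) ≈ 0.961262, sin(58°) ≈ 0.848048
b ≈ 16·0.961262/0.848048 ≈ 15.3802/0.848048 ≈ 18.136

b = 18.14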